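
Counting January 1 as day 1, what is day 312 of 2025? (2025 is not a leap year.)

Jan has 31 days (312 − 31 = 281 remain).
Feb has 28 days (281 − 28 = 253 remain).
Mar has 31 days (253 − 31 = 222 remain).
Apr has 30 days (222 − 30 = 192 remain).
May has 31 days (192 − 31 = 161 remain).
Jun has 30 days (161 − 30 = 131 remain).
Jul has 31 days (131 − 31 = 100 remain).
Aug has 31 days (100 − 31 = 69 remain).
Sep has 30 days (69 − 30 = 39 remain).
Oct has 31 days (39 − 31 = 8 remain).
8 into Nov → Nov 8.

Nov 8, 2025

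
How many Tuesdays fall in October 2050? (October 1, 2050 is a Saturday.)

4

October 1, 2050 is a Saturday; the first Tuesday on or after it is October 4, 2050 (3 days later).
From October 4, 2050 to October 31, 2050 is 31 − 4 = 27 days.
27 ÷ 7 = 3 full weeks with remainder 6, so 3 more Tuesdays after the first → 4.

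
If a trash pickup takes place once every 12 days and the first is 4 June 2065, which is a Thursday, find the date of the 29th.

6 May 2066

The 29th occurrence is 28 intervals after the first: 28 × 12 = 336 days after 4 June 2065.
June has 30 days — 26 days to the end of June leaves 310.
July has 31 days (279 left).
August has 31 days (248 left).
September has 30 days (218 left).
October has 31 days (187 left).
November has 30 days (157 left).
December has 31 days (126 left).
January has 31 days (95 left).
February has 28 days (67 left).
March has 31 days (36 left).
April has 30 days (6 left).
6 days into May → 6 May 2066.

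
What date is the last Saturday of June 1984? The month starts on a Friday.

1984-06-30

June 1984 begins on a Friday, so the first Saturday is June 2 (1 day later).
June 1984 has 30 days. Adding weeks: 2, 9, 16, 23, 30 — the last one ≤ 30 is the 30th.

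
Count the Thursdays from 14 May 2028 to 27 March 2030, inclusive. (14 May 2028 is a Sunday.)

97

14 May 2028 is a Sunday; the first Thursday on or after it is 18 May 2028 (4 days later).
From 18 May 2028 to 27 March 2030: 227 + 365 + 86 = 678 days (rest of 2028, 2029, to 27 March 2030 in 2030).
678 ÷ 7 = 96 full weeks with remainder 6, so 96 more Thursdays after the first → 97.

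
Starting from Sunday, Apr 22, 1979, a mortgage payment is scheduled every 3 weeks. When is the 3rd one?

Jun 3, 1979

The 3rd occurrence is 2 intervals after the first: 2 × 21 = 42 days after Apr 22, 1979.
Apr has 30 days — 8 days to the end of Apr leaves 34.
May has 31 days (3 left).
3 days into Jun → Jun 3, 1979.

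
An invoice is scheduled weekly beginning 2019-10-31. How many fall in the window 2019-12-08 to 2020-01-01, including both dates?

3

Occurrences land 7·i days after 2019-10-31 for i = 0, 1, 2, …
2019-12-08 is 38 days after the start; 38 ÷ 7 = 5 remainder 3; since the remainder is 3, round up to i = 6. First occurrence in the window: #7 on 2019-12-12 (6×7 = 42 days in).
2020-01-01 is 62 days after the start; 62 ÷ 7 = 8 remainder 6. Last occurrence in the window: #9 on 2019-12-26.
Occurrences #7 through #9: 3 in total.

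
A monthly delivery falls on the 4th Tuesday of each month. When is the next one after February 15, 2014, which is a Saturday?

February 2014 starts on a Saturday; its first Tuesday is the 4th, so the 4th Tuesday is the 25th — February 25, 2014.
February 25, 2014 is after February 15, 2014, so that is the next one.

February 25, 2014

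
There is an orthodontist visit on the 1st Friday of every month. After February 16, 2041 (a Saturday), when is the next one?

March 1, 2041

February 2041 starts on a Friday, so its 1st Friday is February 1, 2041.
That is not after February 16, 2041, so look at March 2041.
March 2041 starts on a Friday, so its 1st Friday is March 1, 2041.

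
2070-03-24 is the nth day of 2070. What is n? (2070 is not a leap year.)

Days in months before March: 31 + 28 = 59.
Plus 24 days into March → day 83.

83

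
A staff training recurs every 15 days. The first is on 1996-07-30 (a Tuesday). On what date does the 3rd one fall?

The 3rd occurrence is 2 intervals after the first: 2 × 15 = 30 days after 1996-07-30.
July has 31 days — 1 day to the end of July leaves 29.
29 days into August → 1996-08-29.

1996-08-29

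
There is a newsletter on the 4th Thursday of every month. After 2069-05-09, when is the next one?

2069-05-23

May 2069 starts on a Wednesday; its first Thursday is the 2nd, so the 4th Thursday is the 23rd — 2069-05-23.
2069-05-23 is after 2069-05-09, so that is the next one.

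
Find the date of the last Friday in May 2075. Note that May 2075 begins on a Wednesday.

May 2075 begins on a Wednesday, so the first Friday is May 3 (2 days later).
May 2075 has 31 days. Adding weeks: 3, 10, 17, 24, 31 — the last one ≤ 31 is the 31st.

May 31, 2075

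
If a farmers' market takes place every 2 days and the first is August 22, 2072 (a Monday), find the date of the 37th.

November 2, 2072

The 37th occurrence is 36 intervals after the first: 36 × 2 = 72 days after August 22, 2072.
August has 31 days — 9 days to the end of August leaves 63.
September has 30 days (33 left).
October has 31 days (2 left).
2 days into November → November 2, 2072.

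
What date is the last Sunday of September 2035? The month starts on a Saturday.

2035-09-30

September 2035 begins on a Saturday, so the first Sunday is September 2 (1 day later).
September 2035 has 30 days. Adding weeks: 2, 9, 16, 23, 30 — the last one ≤ 30 is the 30th.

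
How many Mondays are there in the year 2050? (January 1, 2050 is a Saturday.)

January 1, 2050 is a Saturday; the first Monday on or after it is January 3, 2050 (2 days later).
From January 3, 2050 to December 31, 2050: 28 + 28 + 31 + 30 + 31 + 30 + 31 + 31 + 30 + 31 + 30 + 31 = 362 days (rest of January, February, March, April, May, June, July, August, September, October, November, December).
362 ÷ 7 = 51 full weeks with remainder 5, so 51 more Mondays after the first → 52.

52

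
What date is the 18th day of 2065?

18 into January → January 18.

2065-01-18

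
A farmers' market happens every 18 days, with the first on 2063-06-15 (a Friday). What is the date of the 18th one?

2064-04-16

The 18th occurrence is 17 intervals after the first: 17 × 18 = 306 days after 2063-06-15.
June has 30 days — 15 days to the end of June leaves 291.
July has 31 days (260 left).
August has 31 days (229 left).
September has 30 days (199 left).
October has 31 days (168 left).
November has 30 days (138 left).
December has 31 days (107 left).
January has 31 days (76 left).
February has 29 days (47 left).
March has 31 days (16 left).
16 days into April → 2064-04-16.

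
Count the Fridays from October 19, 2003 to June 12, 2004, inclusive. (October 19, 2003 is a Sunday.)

34

October 19, 2003 is a Sunday; the first Friday on or after it is October 24, 2003 (5 days later).
From October 24, 2003 to June 12, 2004: 7 + 30 + 31 + 31 + 29 + 31 + 30 + 31 + 12 = 232 days (rest of October, November, December, January, February, March, April, May, June).
232 ÷ 7 = 33 full weeks with remainder 1, so 33 more Fridays after the first → 34.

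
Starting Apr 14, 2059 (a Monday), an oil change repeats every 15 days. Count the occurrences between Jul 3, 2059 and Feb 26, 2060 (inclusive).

16

Occurrences land 15·i days after Apr 14, 2059 for i = 0, 1, 2, …
Jul 3, 2059 is 80 days after the start; 80 ÷ 15 = 5 remainder 5; since the remainder is 5, round up to i = 6. First occurrence in the window: #7 on Jul 13, 2059 (6×15 = 90 days in).
Feb 26, 2060 is 318 days after the start; 318 ÷ 15 = 21 remainder 3. Last occurrence in the window: #22 on Feb 23, 2060.
Occurrences #7 through #22: 16 in total.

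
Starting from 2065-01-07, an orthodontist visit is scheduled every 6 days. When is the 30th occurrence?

2065-06-30

The 30th occurrence is 29 intervals after the first: 29 × 6 = 174 days after 2065-01-07.
January has 31 days — 24 days to the end of January leaves 150.
February has 28 days (122 left).
March has 31 days (91 left).
April has 30 days (61 left).
May has 31 days (30 left).
30 days into June → 2065-06-30.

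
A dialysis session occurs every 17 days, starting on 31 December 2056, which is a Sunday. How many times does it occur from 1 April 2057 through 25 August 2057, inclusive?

Occurrences land 17·i days after 31 December 2056 for i = 0, 1, 2, …
1 April 2057 is 91 days after the start; 91 ÷ 17 = 5 remainder 6; since the remainder is 6, round up to i = 6. First occurrence in the window: #7 on 12 April 2057 (6×17 = 102 days in).
25 August 2057 is 237 days after the start; 237 ÷ 17 = 13 remainder 16. Last occurrence in the window: #14 on 9 August 2057.
Occurrences #7 through #14: 8 in total.

8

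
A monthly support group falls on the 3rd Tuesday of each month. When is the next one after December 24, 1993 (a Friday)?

December 1993 starts on a Wednesday; its first Tuesday is the 7th, so the 3rd Tuesday is the 21st — December 21, 1993.
That is not after December 24, 1993, so look at January 1994.
January 1994 starts on a Saturday; its first Tuesday is the 4th, so the 3rd Tuesday is the 18th — January 18, 1994.

January 18, 1994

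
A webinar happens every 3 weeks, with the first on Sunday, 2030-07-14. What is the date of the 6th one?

2030-10-27

The 6th occurrence is 5 intervals after the first: 5 × 21 = 105 days after 2030-07-14.
July has 31 days — 17 days to the end of July leaves 88.
August has 31 days (57 left).
September has 30 days (27 left).
27 days into October → 2030-10-27.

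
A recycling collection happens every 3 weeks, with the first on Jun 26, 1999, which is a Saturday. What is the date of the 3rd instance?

The 3rd occurrence is 2 intervals after the first: 2 × 21 = 42 days after Jun 26, 1999.
Jun has 30 days — 4 days to the end of Jun leaves 38.
Jul has 31 days (7 left).
7 days into Aug → Aug 7, 1999.

Aug 7, 1999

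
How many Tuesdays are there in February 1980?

4

1980-02-01 is a Friday; the first Tuesday on or after it is 1980-02-05 (4 days later).
From 1980-02-05 to 1980-02-29 is 29 − 5 = 24 days.
24 ÷ 7 = 3 full weeks with remainder 3, so 3 more Tuesdays after the first → 4.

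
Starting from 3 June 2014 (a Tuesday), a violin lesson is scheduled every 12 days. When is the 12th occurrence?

The 12th occurrence is 11 intervals after the first: 11 × 12 = 132 days after 3 June 2014.
June has 30 days — 27 days to the end of June leaves 105.
July has 31 days (74 left).
August has 31 days (43 left).
September has 30 days (13 left).
13 days into October → 13 October 2014.

13 October 2014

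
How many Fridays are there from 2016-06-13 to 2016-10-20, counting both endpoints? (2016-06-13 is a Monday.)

18

2016-06-13 is a Monday; the first Friday on or after it is 2016-06-17 (4 days later).
From 2016-06-17 to 2016-10-20: 13 + 31 + 31 + 30 + 20 = 125 days (rest of June, July, August, September, October).
125 ÷ 7 = 17 full weeks with remainder 6, so 17 more Fridays after the first → 18.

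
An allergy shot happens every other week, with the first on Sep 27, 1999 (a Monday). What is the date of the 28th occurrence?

Oct 9, 2000

The 28th occurrence is 27 intervals after the first: 27 × 14 = 378 days after Sep 27, 1999.
Sep has 30 days — 3 days to the end of Sep leaves 375.
Oct has 31 days (344 left).
Nov has 30 days (314 left).
Dec has 31 days (283 left).
Jan has 31 days (252 left).
Feb has 29 days (223 left).
Mar has 31 days (192 left).
Apr has 30 days (162 left).
May has 31 days (131 left).
Jun has 30 days (101 left).
Jul has 31 days (70 left).
Aug has 31 days (39 left).
Sep has 30 days (9 left).
9 days into Oct → Oct 9, 2000.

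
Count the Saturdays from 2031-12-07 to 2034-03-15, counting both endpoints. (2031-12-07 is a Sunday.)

118

2031-12-07 is a Sunday; the first Saturday on or after it is 2031-12-13 (6 days later).
From 2031-12-13 to 2034-03-15: 18 + 366 + 365 + 74 = 823 days (rest of 2031, 2032, 2033, to 2034-03-15 in 2034).
823 ÷ 7 = 117 full weeks with remainder 4, so 117 more Saturdays after the first → 118.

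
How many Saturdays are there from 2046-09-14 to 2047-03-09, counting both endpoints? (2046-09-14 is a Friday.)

2046-09-14 is a Friday; the first Saturday on or after it is 2046-09-15 (1 day later).
From 2046-09-15 to 2047-03-09: 15 + 31 + 30 + 31 + 31 + 28 + 9 = 175 days (rest of September, October, November, December, January, February, March).
175 ÷ 7 = 25 full weeks with remainder 0, so 25 more Saturdays after the first → 26.

26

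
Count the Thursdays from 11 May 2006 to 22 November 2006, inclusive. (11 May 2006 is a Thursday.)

11 May 2006 is a Thursday; the first Thursday on or after it is 11 May 2006.
From 11 May 2006 to 22 November 2006: 20 + 30 + 31 + 31 + 30 + 31 + 22 = 195 days (rest of May, June, July, August, September, October, November).
195 ÷ 7 = 27 full weeks with remainder 6, so 27 more Thursdays after the first → 28.

28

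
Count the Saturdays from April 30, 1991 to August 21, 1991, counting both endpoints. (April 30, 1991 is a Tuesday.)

16

April 30, 1991 is a Tuesday; the first Saturday on or after it is May 4, 1991 (4 days later).
From May 4, 1991 to August 21, 1991: 27 + 30 + 31 + 21 = 109 days (rest of May, June, July, August).
109 ÷ 7 = 15 full weeks with remainder 4, so 15 more Saturdays after the first → 16.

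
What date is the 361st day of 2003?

Jan has 31 days (361 − 31 = 330 remain).
Feb has 28 days (330 − 28 = 302 remain).
Mar has 31 days (302 − 31 = 271 remain).
Apr has 30 days (271 − 30 = 241 remain).
May has 31 days (241 − 31 = 210 remain).
Jun has 30 days (210 − 30 = 180 remain).
Jul has 31 days (180 − 31 = 149 remain).
Aug has 31 days (149 − 31 = 118 remain).
Sep has 30 days (118 − 30 = 88 remain).
Oct has 31 days (88 − 31 = 57 remain).
Nov has 30 days (57 − 30 = 27 remain).
27 into Dec → Dec 27.

Dec 27, 2003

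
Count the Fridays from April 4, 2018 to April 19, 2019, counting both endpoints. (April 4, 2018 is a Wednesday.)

55

April 4, 2018 is a Wednesday; the first Friday on or after it is April 6, 2018 (2 days later).
From April 6, 2018 to April 19, 2019: 269 + 109 = 378 days (rest of 2018, to April 19, 2019 in 2019).
378 ÷ 7 = 54 full weeks with remainder 0, so 54 more Fridays after the first → 55.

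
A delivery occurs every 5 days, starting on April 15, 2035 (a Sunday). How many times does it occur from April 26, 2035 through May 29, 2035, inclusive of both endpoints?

Occurrences land 5·i days after April 15, 2035 for i = 0, 1, 2, …
April 26, 2035 is 11 days after the start; 11 ÷ 5 = 2 remainder 1; since the remainder is 1, round up to i = 3. First occurrence in the window: #4 on April 30, 2035 (3×5 = 15 days in).
May 29, 2035 is 44 days after the start; 44 ÷ 5 = 8 remainder 4. Last occurrence in the window: #9 on May 25, 2035.
Occurrences #4 through #9: 6 in total.

6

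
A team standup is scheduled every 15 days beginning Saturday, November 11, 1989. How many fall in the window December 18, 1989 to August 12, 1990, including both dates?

16

Occurrences land 15·i days after November 11, 1989 for i = 0, 1, 2, …
December 18, 1989 is 37 days after the start; 37 ÷ 15 = 2 remainder 7; since the remainder is 7, round up to i = 3. First occurrence in the window: #4 on December 26, 1989 (3×15 = 45 days in).
August 12, 1990 is 274 days after the start; 274 ÷ 15 = 18 remainder 4. Last occurrence in the window: #19 on August 8, 1990.
Occurrences #4 through #19: 16 in total.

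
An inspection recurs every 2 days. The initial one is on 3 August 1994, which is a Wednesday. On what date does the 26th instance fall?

22 September 1994

The 26th occurrence is 25 intervals after the first: 25 × 2 = 50 days after 3 August 1994.
August has 31 days — 28 days to the end of August leaves 22.
22 days into September → 22 September 1994.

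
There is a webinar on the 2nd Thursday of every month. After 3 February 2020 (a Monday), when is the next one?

February 2020 starts on a Saturday; its first Thursday is the 6th, so the 2nd Thursday is the 13th — 13 February 2020.
13 February 2020 is after 3 February 2020, so that is the next one.

13 February 2020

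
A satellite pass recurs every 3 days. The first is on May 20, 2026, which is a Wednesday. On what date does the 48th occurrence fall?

Oct 8, 2026

The 48th occurrence is 47 intervals after the first: 47 × 3 = 141 days after May 20, 2026.
May has 31 days — 11 days to the end of May leaves 130.
Jun has 30 days (100 left).
Jul has 31 days (69 left).
Aug has 31 days (38 left).
Sep has 30 days (8 left).
8 days into Oct → Oct 8, 2026.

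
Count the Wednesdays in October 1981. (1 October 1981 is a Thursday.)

4

1 October 1981 is a Thursday; the first Wednesday on or after it is 7 October 1981 (6 days later).
From 7 October 1981 to 31 October 1981 is 31 − 7 = 24 days.
24 ÷ 7 = 3 full weeks with remainder 3, so 3 more Wednesdays after the first → 4.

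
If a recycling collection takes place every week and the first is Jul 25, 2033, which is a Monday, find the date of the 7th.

Sep 5, 2033

The 7th occurrence is 6 intervals after the first: 6 × 7 = 42 days after Jul 25, 2033.
Jul has 31 days — 6 days to the end of Jul leaves 36.
Aug has 31 days (5 left).
5 days into Sep → Sep 5, 2033.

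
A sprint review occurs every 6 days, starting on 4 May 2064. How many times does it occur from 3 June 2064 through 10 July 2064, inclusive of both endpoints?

Occurrences land 6·i days after 4 May 2064 for i = 0, 1, 2, …
3 June 2064 is 30 days after the start; 30 ÷ 6 = 5 remainder 0. First occurrence in the window: #6 on 3 June 2064 (5×6 = 30 days in).
10 July 2064 is 67 days after the start; 67 ÷ 6 = 11 remainder 1. Last occurrence in the window: #12 on 9 July 2064.
Occurrences #6 through #12: 7 in total.

7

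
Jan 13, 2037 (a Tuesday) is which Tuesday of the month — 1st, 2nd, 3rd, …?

2nd

Day 13 falls in week ⌈13/7⌉ of the month.
Days 1–7 hold the 1st Tuesday, 8–14 the 2nd, 15–21 the 3rd, 22–28 the 4th, 29–31 the 5th.
13 is in the range for the 2nd.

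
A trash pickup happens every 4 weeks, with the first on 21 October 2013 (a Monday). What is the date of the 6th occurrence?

The 6th occurrence is 5 intervals after the first: 5 × 28 = 140 days after 21 October 2013.
October has 31 days — 10 days to the end of October leaves 130.
November has 30 days (100 left).
December has 31 days (69 left).
January has 31 days (38 left).
February has 28 days (10 left).
10 days into March → 10 March 2014.

10 March 2014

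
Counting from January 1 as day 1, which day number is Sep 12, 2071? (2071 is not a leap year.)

255

Days in months before Sep: 31 + 28 + 31 + 30 + 31 + 30 + 31 + 31 = 243.
Plus 12 days into Sep → day 255.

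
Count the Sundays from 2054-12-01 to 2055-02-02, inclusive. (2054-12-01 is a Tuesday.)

9

2054-12-01 is a Tuesday; the first Sunday on or after it is 2054-12-06 (5 days later).
From 2054-12-06 to 2055-02-02: 25 + 31 + 2 = 58 days (rest of December, January, February).
58 ÷ 7 = 8 full weeks with remainder 2, so 8 more Sundays after the first → 9.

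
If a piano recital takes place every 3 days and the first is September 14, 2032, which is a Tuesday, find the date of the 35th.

The 35th occurrence is 34 intervals after the first: 34 × 3 = 102 days after September 14, 2032.
September has 30 days — 16 days to the end of September leaves 86.
October has 31 days (55 left).
November has 30 days (25 left).
25 days into December → December 25, 2032.

December 25, 2032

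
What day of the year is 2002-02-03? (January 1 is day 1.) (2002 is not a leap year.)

34

Days in months before February: 31 = 31.
Plus 3 days into February → day 34.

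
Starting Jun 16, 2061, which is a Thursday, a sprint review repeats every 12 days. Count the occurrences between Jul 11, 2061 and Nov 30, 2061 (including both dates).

11

Occurrences land 12·i days after Jun 16, 2061 for i = 0, 1, 2, …
Jul 11, 2061 is 25 days after the start; 25 ÷ 12 = 2 remainder 1; since the remainder is 1, round up to i = 3. First occurrence in the window: #4 on Jul 22, 2061 (3×12 = 36 days in).
Nov 30, 2061 is 167 days after the start; 167 ÷ 12 = 13 remainder 11. Last occurrence in the window: #14 on Nov 19, 2061.
Occurrences #4 through #14: 11 in total.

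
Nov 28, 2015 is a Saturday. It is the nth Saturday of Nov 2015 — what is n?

Day 28 falls in week ⌈28/7⌉ of the month.
Days 1–7 hold the 1st Saturday, 8–14 the 2nd, 15–21 the 3rd, 22–28 the 4th, 29–31 the 5th.
28 is in the range for the 4th.

4th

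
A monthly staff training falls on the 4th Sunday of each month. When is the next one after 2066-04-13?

April 2066 starts on a Thursday; its first Sunday is the 4th, so the 4th Sunday is the 25th — 2066-04-25.
2066-04-25 is after 2066-04-13, so that is the next one.

2066-04-25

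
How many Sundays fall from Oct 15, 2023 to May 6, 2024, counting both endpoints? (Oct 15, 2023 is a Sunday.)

30

Oct 15, 2023 is a Sunday; the first Sunday on or after it is Oct 15, 2023.
From Oct 15, 2023 to May 6, 2024: 16 + 30 + 31 + 31 + 29 + 31 + 30 + 6 = 204 days (rest of Oct, Nov, Dec, Jan, Feb, Mar, Apr, May).
204 ÷ 7 = 29 full weeks with remainder 1, so 29 more Sundays after the first → 30.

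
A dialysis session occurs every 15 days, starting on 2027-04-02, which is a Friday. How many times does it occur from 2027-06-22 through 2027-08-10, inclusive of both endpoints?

3

Occurrences land 15·i days after 2027-04-02 for i = 0, 1, 2, …
2027-06-22 is 81 days after the start; 81 ÷ 15 = 5 remainder 6; since the remainder is 6, round up to i = 6. First occurrence in the window: #7 on 2027-07-01 (6×15 = 90 days in).
2027-08-10 is 130 days after the start; 130 ÷ 15 = 8 remainder 10. Last occurrence in the window: #9 on 2027-07-31.
Occurrences #7 through #9: 3 in total.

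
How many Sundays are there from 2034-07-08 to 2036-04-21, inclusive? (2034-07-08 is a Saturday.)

2034-07-08 is a Saturday; the first Sunday on or after it is 2034-07-09 (1 day later).
From 2034-07-09 to 2036-04-21: 175 + 365 + 112 = 652 days (rest of 2034, 2035, to 2036-04-21 in 2036).
652 ÷ 7 = 93 full weeks with remainder 1, so 93 more Sundays after the first → 94.

94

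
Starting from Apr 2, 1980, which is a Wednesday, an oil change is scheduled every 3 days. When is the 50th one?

The 50th occurrence is 49 intervals after the first: 49 × 3 = 147 days after Apr 2, 1980.
Apr has 30 days — 28 days to the end of Apr leaves 119.
May has 31 days (88 left).
Jun has 30 days (58 left).
Jul has 31 days (27 left).
27 days into Aug → Aug 27, 1980.

Aug 27, 1980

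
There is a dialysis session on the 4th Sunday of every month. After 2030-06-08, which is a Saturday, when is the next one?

2030-06-23

June 2030 starts on a Saturday; its first Sunday is the 2nd, so the 4th Sunday is the 23rd — 2030-06-23.
2030-06-23 is after 2030-06-08, so that is the next one.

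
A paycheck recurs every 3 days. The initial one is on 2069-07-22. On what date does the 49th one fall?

2069-12-13

The 49th occurrence is 48 intervals after the first: 48 × 3 = 144 days after 2069-07-22.
July has 31 days — 9 days to the end of July leaves 135.
August has 31 days (104 left).
September has 30 days (74 left).
October has 31 days (43 left).
November has 30 days (13 left).
13 days into December → 2069-12-13.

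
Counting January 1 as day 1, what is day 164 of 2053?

January has 31 days (164 − 31 = 133 remain).
February has 28 days (133 − 28 = 105 remain).
March has 31 days (105 − 31 = 74 remain).
April has 30 days (74 − 30 = 44 remain).
May has 31 days (44 − 31 = 13 remain).
13 into June → June 13.

June 13, 2053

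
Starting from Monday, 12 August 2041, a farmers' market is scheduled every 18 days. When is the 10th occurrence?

The 10th occurrence is 9 intervals after the first: 9 × 18 = 162 days after 12 August 2041.
August has 31 days — 19 days to the end of August leaves 143.
September has 30 days (113 left).
October has 31 days (82 left).
November has 30 days (52 left).
December has 31 days (21 left).
21 days into January → 21 January 2042.

21 January 2042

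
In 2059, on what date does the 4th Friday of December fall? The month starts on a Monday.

December 2059 begins on a Monday, so the first Friday is December 5 (4 days later).
The 4th Friday is 3 weeks later: 5 + 21 = 26.

December 26, 2059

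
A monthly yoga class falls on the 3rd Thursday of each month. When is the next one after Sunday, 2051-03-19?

2051-04-20

March 2051 starts on a Wednesday; its first Thursday is the 2nd, so the 3rd Thursday is the 16th — 2051-03-16.
That is not after 2051-03-19, so look at April 2051.
April 2051 starts on a Saturday; its first Thursday is the 6th, so the 3rd Thursday is the 20th — 2051-04-20.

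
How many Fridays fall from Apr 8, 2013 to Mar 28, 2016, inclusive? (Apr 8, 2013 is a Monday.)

155

Apr 8, 2013 is a Monday; the first Friday on or after it is Apr 12, 2013 (4 days later).
From Apr 12, 2013 to Mar 28, 2016: 263 + 365 + 365 + 88 = 1081 days (rest of 2013, 2014, 2015, to Mar 28, 2016 in 2016).
1081 ÷ 7 = 154 full weeks with remainder 3, so 154 more Fridays after the first → 155.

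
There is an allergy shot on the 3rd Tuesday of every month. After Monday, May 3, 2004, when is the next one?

May 2004 starts on a Saturday; its first Tuesday is the 4th, so the 3rd Tuesday is the 18th — May 18, 2004.
May 18, 2004 is after May 3, 2004, so that is the next one.

May 18, 2004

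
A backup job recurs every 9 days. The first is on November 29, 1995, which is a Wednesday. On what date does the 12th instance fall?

The 12th occurrence is 11 intervals after the first: 11 × 9 = 99 days after November 29, 1995.
November has 30 days — 1 day to the end of November leaves 98.
December has 31 days (67 left).
January has 31 days (36 left).
February has 29 days (7 left).
7 days into March → March 7, 1996.

March 7, 1996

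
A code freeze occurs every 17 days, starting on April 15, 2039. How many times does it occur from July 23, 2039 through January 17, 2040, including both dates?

Occurrences land 17·i days after April 15, 2039 for i = 0, 1, 2, …
July 23, 2039 is 99 days after the start; 99 ÷ 17 = 5 remainder 14; since the remainder is 14, round up to i = 6. First occurrence in the window: #7 on July 26, 2039 (6×17 = 102 days in).
January 17, 2040 is 277 days after the start; 277 ÷ 17 = 16 remainder 5. Last occurrence in the window: #17 on January 12, 2040.
Occurrences #7 through #17: 11 in total.

11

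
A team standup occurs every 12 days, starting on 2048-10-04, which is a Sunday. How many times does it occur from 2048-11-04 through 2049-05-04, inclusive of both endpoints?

15

Occurrences land 12·i days after 2048-10-04 for i = 0, 1, 2, …
2048-11-04 is 31 days after the start; 31 ÷ 12 = 2 remainder 7; since the remainder is 7, round up to i = 3. First occurrence in the window: #4 on 2048-11-09 (3×12 = 36 days in).
2049-05-04 is 212 days after the start; 212 ÷ 12 = 17 remainder 8. Last occurrence in the window: #18 on 2049-04-26.
Occurrences #4 through #18: 15 in total.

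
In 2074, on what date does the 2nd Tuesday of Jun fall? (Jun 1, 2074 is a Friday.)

Jun 2074 begins on a Friday, so the first Tuesday is Jun 5 (4 days later).
The 2nd Tuesday is 1 weeks later: 5 + 7 = 12.

Jun 12, 2074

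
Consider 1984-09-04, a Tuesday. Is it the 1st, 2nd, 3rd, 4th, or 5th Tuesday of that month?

Day 4 falls in week ⌈4/7⌉ of the month.
Days 1–7 hold the 1st Tuesday, 8–14 the 2nd, 15–21 the 3rd, 22–28 the 4th, 29–31 the 5th.
4 is in the range for the 1st.

1st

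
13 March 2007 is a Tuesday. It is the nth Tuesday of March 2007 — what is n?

2nd

Day 13 falls in week ⌈13/7⌉ of the month.
Days 1–7 hold the 1st Tuesday, 8–14 the 2nd, 15–21 the 3rd, 22–28 the 4th, 29–31 the 5th.
13 is in the range for the 2nd.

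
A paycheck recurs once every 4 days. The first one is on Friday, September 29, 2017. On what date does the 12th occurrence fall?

The 12th occurrence is 11 intervals after the first: 11 × 4 = 44 days after September 29, 2017.
September has 30 days — 1 day to the end of September leaves 43.
October has 31 days (12 left).
12 days into November → November 12, 2017.

November 12, 2017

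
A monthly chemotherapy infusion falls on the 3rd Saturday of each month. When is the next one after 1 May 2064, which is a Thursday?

17 May 2064

May 2064 starts on a Thursday; its first Saturday is the 3rd, so the 3rd Saturday is the 17th — 17 May 2064.
17 May 2064 is after 1 May 2064, so that is the next one.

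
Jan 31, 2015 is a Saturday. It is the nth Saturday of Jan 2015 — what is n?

5th

Day 31 falls in week ⌈31/7⌉ of the month.
Days 1–7 hold the 1st Saturday, 8–14 the 2nd, 15–21 the 3rd, 22–28 the 4th, 29–31 the 5th.
31 is in the range for the 5th.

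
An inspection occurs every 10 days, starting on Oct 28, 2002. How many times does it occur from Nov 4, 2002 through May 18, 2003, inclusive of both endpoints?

Occurrences land 10·i days after Oct 28, 2002 for i = 0, 1, 2, …
Nov 4, 2002 is 7 days after the start; 7 ÷ 10 = 0 remainder 7; since the remainder is 7, round up to i = 1. First occurrence in the window: #2 on Nov 7, 2002 (1×10 = 10 days in).
May 18, 2003 is 202 days after the start; 202 ÷ 10 = 20 remainder 2. Last occurrence in the window: #21 on May 16, 2003.
Occurrences #2 through #21: 20 in total.

20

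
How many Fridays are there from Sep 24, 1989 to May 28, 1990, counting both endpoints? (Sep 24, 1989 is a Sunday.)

Sep 24, 1989 is a Sunday; the first Friday on or after it is Sep 29, 1989 (5 days later).
From Sep 29, 1989 to May 28, 1990: 1 + 31 + 30 + 31 + 31 + 28 + 31 + 30 + 28 = 241 days (rest of Sep, Oct, Nov, Dec, Jan, Feb, Mar, Apr, May).
241 ÷ 7 = 34 full weeks with remainder 3, so 34 more Fridays after the first → 35.

35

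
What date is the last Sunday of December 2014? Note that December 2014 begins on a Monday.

28 December 2014

December 2014 begins on a Monday, so the first Sunday is December 7 (6 days later).
December 2014 has 31 days. Adding weeks: 7, 14, 21, 28 — the last one ≤ 31 is the 28th.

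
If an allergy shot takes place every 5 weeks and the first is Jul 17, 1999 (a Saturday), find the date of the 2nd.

The 2nd occurrence is 1 interval after the first: 1 × 35 = 35 days after Jul 17, 1999.
Jul has 31 days — 14 days to the end of Jul leaves 21.
21 days into Aug → Aug 21, 1999.

Aug 21, 1999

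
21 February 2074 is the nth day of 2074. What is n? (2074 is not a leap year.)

52

Days in months before February: 31 = 31.
Plus 21 days into February → day 52.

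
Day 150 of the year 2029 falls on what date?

January has 31 days (150 − 31 = 119 remain).
February has 28 days (119 − 28 = 91 remain).
March has 31 days (91 − 31 = 60 remain).
April has 30 days (60 − 30 = 30 remain).
30 into May → May 30.

2029-05-30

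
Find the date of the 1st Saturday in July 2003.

2003-07-05

July 2003 begins on a Tuesday, so the first Saturday is July 5 (4 days later).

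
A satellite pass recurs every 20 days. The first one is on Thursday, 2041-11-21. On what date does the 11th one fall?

2042-06-09

The 11th occurrence is 10 intervals after the first: 10 × 20 = 200 days after 2041-11-21.
November has 30 days — 9 days to the end of November leaves 191.
December has 31 days (160 left).
January has 31 days (129 left).
February has 28 days (101 left).
March has 31 days (70 left).
April has 30 days (40 left).
May has 31 days (9 left).
9 days into June → 2042-06-09.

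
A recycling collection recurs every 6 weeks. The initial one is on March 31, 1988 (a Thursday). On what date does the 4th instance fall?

The 4th occurrence is 3 intervals after the first: 3 × 42 = 126 days after March 31, 1988.
March has 31 days — 0 days to the end of March leaves 126.
April has 30 days (96 left).
May has 31 days (65 left).
June has 30 days (35 left).
July has 31 days (4 left).
4 days into August → August 4, 1988.

August 4, 1988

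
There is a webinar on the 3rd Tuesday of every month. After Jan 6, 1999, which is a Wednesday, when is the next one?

Jan 19, 1999

Jan 1999 starts on a Friday; its first Tuesday is the 5th, so the 3rd Tuesday is the 19th — Jan 19, 1999.
Jan 19, 1999 is after Jan 6, 1999, so that is the next one.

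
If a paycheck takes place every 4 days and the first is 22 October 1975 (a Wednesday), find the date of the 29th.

The 29th occurrence is 28 intervals after the first: 28 × 4 = 112 days after 22 October 1975.
October has 31 days — 9 days to the end of October leaves 103.
November has 30 days (73 left).
December has 31 days (42 left).
January has 31 days (11 left).
11 days into February → 11 February 1976.

11 February 1976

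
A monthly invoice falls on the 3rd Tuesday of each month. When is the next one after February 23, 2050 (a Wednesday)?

February 2050 starts on a Tuesday; its first Tuesday is the 1st, so the 3rd Tuesday is the 15th — February 15, 2050.
That is not after February 23, 2050, so look at March 2050.
March 2050 starts on a Tuesday; its first Tuesday is the 1st, so the 3rd Tuesday is the 15th — March 15, 2050.

March 15, 2050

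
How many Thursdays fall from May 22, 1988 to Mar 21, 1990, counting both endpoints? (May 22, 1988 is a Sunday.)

May 22, 1988 is a Sunday; the first Thursday on or after it is May 26, 1988 (4 days later).
From May 26, 1988 to Mar 21, 1990: 219 + 365 + 80 = 664 days (rest of 1988, 1989, to Mar 21, 1990 in 1990).
664 ÷ 7 = 94 full weeks with remainder 6, so 94 more Thursdays after the first → 95.

95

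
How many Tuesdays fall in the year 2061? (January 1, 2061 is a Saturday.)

January 1, 2061 is a Saturday; the first Tuesday on or after it is January 4, 2061 (3 days later).
From January 4, 2061 to December 31, 2061: 27 + 28 + 31 + 30 + 31 + 30 + 31 + 31 + 30 + 31 + 30 + 31 = 361 days (rest of January, February, March, April, May, June, July, August, September, October, November, December).
361 ÷ 7 = 51 full weeks with remainder 4, so 51 more Tuesdays after the first → 52.

52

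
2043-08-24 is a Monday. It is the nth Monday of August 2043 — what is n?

Day 24 falls in week ⌈24/7⌉ of the month.
Days 1–7 hold the 1st Monday, 8–14 the 2nd, 15–21 the 3rd, 22–28 the 4th, 29–31 the 5th.
24 is in the range for the 4th.

4th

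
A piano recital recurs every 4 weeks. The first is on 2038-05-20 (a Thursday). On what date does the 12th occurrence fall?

2039-03-24

The 12th occurrence is 11 intervals after the first: 11 × 28 = 308 days after 2038-05-20.
May has 31 days — 11 days to the end of May leaves 297.
June has 30 days (267 left).
July has 31 days (236 left).
August has 31 days (205 left).
September has 30 days (175 left).
October has 31 days (144 left).
November has 30 days (114 left).
December has 31 days (83 left).
January has 31 days (52 left).
February has 28 days (24 left).
24 days into March → 2039-03-24.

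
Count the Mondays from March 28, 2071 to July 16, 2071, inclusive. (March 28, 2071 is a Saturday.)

16

March 28, 2071 is a Saturday; the first Monday on or after it is March 30, 2071 (2 days later).
From March 30, 2071 to July 16, 2071: 1 + 30 + 31 + 30 + 16 = 108 days (rest of March, April, May, June, July).
108 ÷ 7 = 15 full weeks with remainder 3, so 15 more Mondays after the first → 16.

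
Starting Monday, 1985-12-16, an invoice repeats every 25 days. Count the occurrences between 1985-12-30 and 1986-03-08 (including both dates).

3

Occurrences land 25·i days after 1985-12-16 for i = 0, 1, 2, …
1985-12-30 is 14 days after the start; 14 ÷ 25 = 0 remainder 14; since the remainder is 14, round up to i = 1. First occurrence in the window: #2 on 1986-01-10 (1×25 = 25 days in).
1986-03-08 is 82 days after the start; 82 ÷ 25 = 3 remainder 7. Last occurrence in the window: #4 on 1986-03-01.
Occurrences #2 through #4: 3 in total.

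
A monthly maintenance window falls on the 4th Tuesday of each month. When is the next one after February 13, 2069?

February 2069 starts on a Friday; its first Tuesday is the 5th, so the 4th Tuesday is the 26th — February 26, 2069.
February 26, 2069 is after February 13, 2069, so that is the next one.

February 26, 2069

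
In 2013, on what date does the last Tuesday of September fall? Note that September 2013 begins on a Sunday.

September 2013 begins on a Sunday, so the first Tuesday is September 3 (2 days later).
September 2013 has 30 days. Adding weeks: 3, 10, 17, 24 — the last one ≤ 30 is the 24th.

September 24, 2013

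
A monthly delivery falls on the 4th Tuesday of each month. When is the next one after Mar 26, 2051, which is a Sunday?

Mar 28, 2051

Mar 2051 starts on a Wednesday; its first Tuesday is the 7th, so the 4th Tuesday is the 28th — Mar 28, 2051.
Mar 28, 2051 is after Mar 26, 2051, so that is the next one.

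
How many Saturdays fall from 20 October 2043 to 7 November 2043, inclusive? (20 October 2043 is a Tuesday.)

20 October 2043 is a Tuesday; the first Saturday on or after it is 24 October 2043 (4 days later).
From 24 October 2043 to 7 November 2043: 7 + 7 = 14 days (rest of October, November).
14 ÷ 7 = 2 full weeks with remainder 0, so 2 more Saturdays after the first → 3.

3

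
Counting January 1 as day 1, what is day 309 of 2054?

January has 31 days (309 − 31 = 278 remain).
February has 28 days (278 − 28 = 250 remain).
March has 31 days (250 − 31 = 219 remain).
April has 30 days (219 − 30 = 189 remain).
May has 31 days (189 − 31 = 158 remain).
June has 30 days (158 − 30 = 128 remain).
July has 31 days (128 − 31 = 97 remain).
August has 31 days (97 − 31 = 66 remain).
September has 30 days (66 − 30 = 36 remain).
October has 31 days (36 − 31 = 5 remain).
5 into November → November 5.

November 5, 2054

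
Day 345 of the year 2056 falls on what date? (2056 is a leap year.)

Dec 10, 2056

Jan has 31 days (345 − 31 = 314 remain).
Feb has 29 days (314 − 29 = 285 remain).
Mar has 31 days (285 − 31 = 254 remain).
Apr has 30 days (254 − 30 = 224 remain).
May has 31 days (224 − 31 = 193 remain).
Jun has 30 days (193 − 30 = 163 remain).
Jul has 31 days (163 − 31 = 132 remain).
Aug has 31 days (132 − 31 = 101 remain).
Sep has 30 days (101 − 30 = 71 remain).
Oct has 31 days (71 − 31 = 40 remain).
Nov has 30 days (40 − 30 = 10 remain).
10 into Dec → Dec 10.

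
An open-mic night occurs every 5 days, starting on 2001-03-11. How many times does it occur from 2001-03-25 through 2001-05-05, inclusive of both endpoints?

9

Occurrences land 5·i days after 2001-03-11 for i = 0, 1, 2, …
2001-03-25 is 14 days after the start; 14 ÷ 5 = 2 remainder 4; since the remainder is 4, round up to i = 3. First occurrence in the window: #4 on 2001-03-26 (3×5 = 15 days in).
2001-05-05 is 55 days after the start; 55 ÷ 5 = 11 remainder 0. Last occurrence in the window: #12 on 2001-05-05.
Occurrences #4 through #12: 9 in total.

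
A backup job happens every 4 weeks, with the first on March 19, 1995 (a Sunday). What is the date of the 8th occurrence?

October 1, 1995

The 8th occurrence is 7 intervals after the first: 7 × 28 = 196 days after March 19, 1995.
March has 31 days — 12 days to the end of March leaves 184.
April has 30 days (154 left).
May has 31 days (123 left).
June has 30 days (93 left).
July has 31 days (62 left).
August has 31 days (31 left).
September has 30 days (1 left).
1 day into October → October 1, 1995.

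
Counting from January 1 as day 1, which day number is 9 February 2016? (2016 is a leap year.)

Days in months before February: 31 = 31.
Plus 9 days into February → day 40.

40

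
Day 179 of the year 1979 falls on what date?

1979-06-28

January has 31 days (179 − 31 = 148 remain).
February has 28 days (148 − 28 = 120 remain).
March has 31 days (120 − 31 = 89 remain).
April has 30 days (89 − 30 = 59 remain).
May has 31 days (59 − 31 = 28 remain).
28 into June → June 28.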